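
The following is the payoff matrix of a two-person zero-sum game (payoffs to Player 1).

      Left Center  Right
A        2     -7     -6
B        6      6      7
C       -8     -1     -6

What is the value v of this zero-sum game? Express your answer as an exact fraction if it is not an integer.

6

Row minima: A → -7, B → 6, C → -8; maximin = 6.
Column maxima: Left → 6, Center → 6, Right → 7; minimax = 6.
Since maximin = minimax = 6, there is a saddle point and the value is 6.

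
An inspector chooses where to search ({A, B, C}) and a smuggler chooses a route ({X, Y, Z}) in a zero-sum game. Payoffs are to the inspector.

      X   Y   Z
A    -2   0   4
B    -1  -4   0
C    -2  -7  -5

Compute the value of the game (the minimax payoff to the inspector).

-8/5

Row minima: A → -2, B → -4, C → -7; maximin = -2.
Column maxima: X → -1, Y → 0, Z → 4; minimax = -1.
-2 ≠ -1, so there is no saddle point; optimal play is mixed.
C is strictly dominated by B, so the inspector never plays it.
With C eliminated, Z is strictly dominated by X (it gives the inspector strictly more in every remaining row), so the smuggler never plays it.
On the remaining 2×2 (A, B vs X, Y):
Let the inspector play A with probability p. Expected payoff against X: (-2)p + (-1)(1−p) = −p − 1; against Y: 0p + (-4)(1−p) = 4p − 4.
Setting these equal: −p − 1 = 4p − 4 ⇒ −5p = -3 ⇒ p = 3/5, and the value is (-1)·(3/5) − 1 = -8/5.
For the smuggler: with q = P(X), equating A's and B's payoffs gives −2q = 3q − 4 ⇒ q = 4/5.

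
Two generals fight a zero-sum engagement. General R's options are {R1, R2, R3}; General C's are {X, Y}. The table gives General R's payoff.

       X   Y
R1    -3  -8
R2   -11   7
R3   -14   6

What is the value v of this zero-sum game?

-109/23

Row minima: R1 → -8, R2 → -11, R3 → -14; maximin = -8.
Column maxima: X → -3, Y → 7; minimax = -3.
-8 ≠ -3, so there is no saddle point; optimal play is mixed.
R3 is strictly dominated by R2, so General R never plays it.
On the remaining 2×2 (R1, R2 vs X, Y):
Let General R play R1 with probability p. Expected payoff against X: (-3)p + (-11)(1−p) = 8p − 11; against Y: (-8)p + 7(1−p) = −15p + 7.
Setting these equal: 8p − 11 = −15p + 7 ⇒ 23p = 18 ⇒ p = 18/23, and the value is (8)·(18/23) − 11 = -109/23.
For General C: with q = P(X), equating R1's and R2's payoffs gives 5q − 8 = −18q + 7 ⇒ q = 15/23.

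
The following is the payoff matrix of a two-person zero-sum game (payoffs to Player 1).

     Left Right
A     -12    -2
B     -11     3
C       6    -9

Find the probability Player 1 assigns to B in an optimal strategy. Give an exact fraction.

Row minima: A → -12, B → -11, C → -9; maximin = -9.
Column maxima: Left → 6, Right → 3; minimax = 3.
-9 ≠ 3, so there is no saddle point; optimal play is mixed.
A is strictly dominated by B, so Player 1 never plays it.
On the remaining 2×2 (B, C vs Left, Right):
Let Player 1 play B with probability p. Expected payoff against Left: (-11)p + 6(1−p) = −17p + 6; against Right: 3p + (-9)(1−p) = 12p − 9.
Setting these equal: −17p + 6 = 12p − 9 ⇒ −29p = -15 ⇒ p = 15/29, and the value is (-17)·(15/29) + 6 = -81/29.
For Player 2: with q = P(Left), equating B's and C's payoffs gives −14q + 3 = 15q − 9 ⇒ q = 12/29.

15/29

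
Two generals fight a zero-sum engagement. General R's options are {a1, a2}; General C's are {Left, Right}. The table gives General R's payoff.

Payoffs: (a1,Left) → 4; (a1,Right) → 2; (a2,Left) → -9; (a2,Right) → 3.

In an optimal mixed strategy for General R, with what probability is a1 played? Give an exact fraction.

Row minima: a1 → 2, a2 → -9; maximin = 2.
Column maxima: Left → 4, Right → 3; minimax = 3.
2 ≠ 3, so there is no saddle point; optimal play is mixed.
Let General R play a1 with probability p. Expected payoff against Left: 4p + (-9)(1−p) = 13p − 9; against Right: 2p + 3(1−p) = −p + 3.
Setting these equal: 13p − 9 = −p + 3 ⇒ 14p = 12 ⇒ p = 6/7, and the value is (13)·(6/7) − 9 = 15/7.
For General C: with q = P(Left), equating a1's and a2's payoffs gives 2q + 2 = −12q + 3 ⇒ q = 1/14.

6/7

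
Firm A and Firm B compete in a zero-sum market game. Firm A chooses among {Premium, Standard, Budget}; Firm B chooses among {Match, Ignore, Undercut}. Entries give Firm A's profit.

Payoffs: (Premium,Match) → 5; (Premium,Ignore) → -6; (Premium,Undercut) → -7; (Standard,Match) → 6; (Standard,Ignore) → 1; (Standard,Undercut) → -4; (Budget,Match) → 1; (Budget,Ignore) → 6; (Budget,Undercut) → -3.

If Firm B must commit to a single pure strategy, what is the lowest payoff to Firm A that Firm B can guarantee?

Column maxima: Match → 6, Ignore → 6, Undercut → -3.
The smallest of these is -3.

-3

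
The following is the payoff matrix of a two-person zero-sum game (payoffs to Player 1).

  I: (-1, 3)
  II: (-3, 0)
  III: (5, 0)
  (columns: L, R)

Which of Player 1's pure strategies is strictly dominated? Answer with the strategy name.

II

I gives a strictly higher payoff than II against every column: -1 > -3, 3 > 0.
So II is strictly dominated and Player 1 never plays it.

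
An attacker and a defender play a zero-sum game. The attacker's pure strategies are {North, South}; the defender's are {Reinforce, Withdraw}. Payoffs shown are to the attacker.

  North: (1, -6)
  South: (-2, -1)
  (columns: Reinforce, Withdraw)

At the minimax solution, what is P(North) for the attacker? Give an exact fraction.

1/8

Row minima: North → -6, South → -2; maximin = -2.
Column maxima: Reinforce → 1, Withdraw → -1; minimax = -1.
-2 ≠ -1, so there is no saddle point; optimal play is mixed.
Let the attacker play North with probability p. Expected payoff against Reinforce: 1p + (-2)(1−p) = 3p − 2; against Withdraw: (-6)p + (-1)(1−p) = −5p − 1.
Setting these equal: 3p − 2 = −5p − 1 ⇒ 8p = 1 ⇒ p = 1/8, and the value is (3)·(1/8) − 2 = -13/8.
For the defender: with q = P(Reinforce), equating North's and South's payoffs gives 7q − 6 = −q − 1 ⇒ q = 5/8.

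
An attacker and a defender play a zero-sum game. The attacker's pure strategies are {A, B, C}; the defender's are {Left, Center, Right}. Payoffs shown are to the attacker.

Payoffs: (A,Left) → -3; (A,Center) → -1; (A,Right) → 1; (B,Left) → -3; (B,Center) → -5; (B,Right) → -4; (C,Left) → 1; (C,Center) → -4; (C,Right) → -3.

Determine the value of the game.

Row minima: A → -3, B → -5, C → -4; maximin = -3.
Column maxima: Left → 1, Center → -1, Right → 1; minimax = -1.
-3 ≠ -1, so there is no saddle point; optimal play is mixed.
B is strictly dominated by C, so the attacker never plays it.
Right is strictly dominated by Center (it gives the attacker strictly more in every row), so the defender never plays it.
On the remaining 2×2 (A, C vs Left, Center):
Let the attacker play A with probability p. Expected payoff against Left: (-3)p + 1(1−p) = −4p + 1; against Center: (-1)p + (-4)(1−p) = 3p − 4.
Setting these equal: −4p + 1 = 3p − 4 ⇒ −7p = -5 ⇒ p = 5/7, and the value is (-4)·(5/7) + 1 = -13/7.
For the defender: with q = P(Left), equating A's and C's payoffs gives −2q − 1 = 5q − 4 ⇒ q = 3/7.

-13/7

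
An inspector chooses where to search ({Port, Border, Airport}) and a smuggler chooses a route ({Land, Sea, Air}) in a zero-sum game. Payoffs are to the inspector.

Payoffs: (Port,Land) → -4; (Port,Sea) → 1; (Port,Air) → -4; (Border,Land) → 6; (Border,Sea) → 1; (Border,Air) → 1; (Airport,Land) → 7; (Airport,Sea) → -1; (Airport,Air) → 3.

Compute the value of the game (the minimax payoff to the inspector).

1

Row minima: Port → -4, Border → 1, Airport → -1; maximin = 1.
Column maxima: Land → 7, Sea → 1, Air → 3; minimax = 1.
Since maximin = minimax = 1, there is a saddle point and the value is 1.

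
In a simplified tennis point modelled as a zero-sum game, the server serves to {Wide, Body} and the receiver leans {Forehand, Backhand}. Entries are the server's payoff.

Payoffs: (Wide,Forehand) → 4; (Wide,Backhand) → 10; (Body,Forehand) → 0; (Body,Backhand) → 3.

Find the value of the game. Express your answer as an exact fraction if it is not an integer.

Row minima: Wide → 4, Body → 0; maximin = 4.
Column maxima: Forehand → 4, Backhand → 10; minimax = 4.
Since maximin = minimax = 4, there is a saddle point and the value is 4.

4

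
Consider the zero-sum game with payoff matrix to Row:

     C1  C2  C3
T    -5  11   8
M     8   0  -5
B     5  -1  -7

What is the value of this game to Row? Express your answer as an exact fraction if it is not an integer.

Row minima: T → -5, M → -5, B → -7; maximin = -5.
Column maxima: C1 → 8, C2 → 11, C3 → 8; minimax = 8.
-5 ≠ 8, so there is no saddle point; optimal play is mixed.
B is strictly dominated by M, so Row never plays it.
C2 is strictly dominated by C3 (it gives Row strictly more in every row), so Column never plays it.
On the remaining 2×2 (T, M vs C1, C3):
Let Row play T with probability p. Expected payoff against C1: (-5)p + 8(1−p) = −13p + 8; against C3: 8p + (-5)(1−p) = 13p − 5.
Setting these equal: −13p + 8 = 13p − 5 ⇒ −26p = -13 ⇒ p = 1/2, and the value is (-13)·(1/2) + 8 = 3/2.
For Column: with q = P(C1), equating T's and M's payoffs gives −13q + 8 = 13q − 5 ⇒ q = 1/2.

3/2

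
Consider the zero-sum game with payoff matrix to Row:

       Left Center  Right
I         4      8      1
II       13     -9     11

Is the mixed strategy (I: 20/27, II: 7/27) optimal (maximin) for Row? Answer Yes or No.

Yes

Against Left this mix gives (20/27)·4 + (7/27)·13 = 19/3.
Against Center this mix gives (20/27)·8 + (7/27)·(-9) = 97/27.
Against Right this mix gives (20/27)·1 + (7/27)·11 = 97/27.
All of Column's active replies (Center, Right) yield 97/27, and no column does worse for Row. The mix makes Column indifferent and guarantees 97/27, so it is optimal.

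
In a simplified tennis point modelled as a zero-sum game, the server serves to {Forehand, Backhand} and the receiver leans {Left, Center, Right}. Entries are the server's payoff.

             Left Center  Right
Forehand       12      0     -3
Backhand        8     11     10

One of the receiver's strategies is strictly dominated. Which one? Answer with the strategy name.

Center

Right holds the server's payoff strictly below Center in every row: -3 < 0, 10 < 11.
So Center is strictly dominated for the receiver.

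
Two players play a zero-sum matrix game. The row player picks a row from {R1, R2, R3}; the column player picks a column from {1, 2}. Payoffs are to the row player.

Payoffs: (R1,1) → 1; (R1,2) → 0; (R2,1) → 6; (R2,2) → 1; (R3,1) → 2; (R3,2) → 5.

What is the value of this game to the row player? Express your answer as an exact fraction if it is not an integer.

Row minima: R1 → 0, R2 → 1, R3 → 2; maximin = 2.
Column maxima: 1 → 6, 2 → 5; minimax = 5.
2 ≠ 5, so there is no saddle point; optimal play is mixed.
R1 is strictly dominated by R2, so the row player never plays it.
On the remaining 2×2 (R2, R3 vs 1, 2):
Let the row player play R2 with probability p. Expected payoff against 1: 6p + 2(1−p) = 4p + 2; against 2: 1p + 5(1−p) = −4p + 5.
Setting these equal: 4p + 2 = −4p + 5 ⇒ 8p = 3 ⇒ p = 3/8, and the value is (4)·(3/8) + 2 = 7/2.
For the column player: with q = P(1), equating R2's and R3's payoffs gives 5q + 1 = −3q + 5 ⇒ q = 1/2.

7/2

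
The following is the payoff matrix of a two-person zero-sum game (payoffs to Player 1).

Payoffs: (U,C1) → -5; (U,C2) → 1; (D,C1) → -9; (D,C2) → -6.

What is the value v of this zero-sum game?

Row minima: U → -5, D → -9; maximin = -5.
Column maxima: C1 → -5, C2 → 1; minimax = -5.
Since maximin = minimax = -5, there is a saddle point and the value is -5.

-5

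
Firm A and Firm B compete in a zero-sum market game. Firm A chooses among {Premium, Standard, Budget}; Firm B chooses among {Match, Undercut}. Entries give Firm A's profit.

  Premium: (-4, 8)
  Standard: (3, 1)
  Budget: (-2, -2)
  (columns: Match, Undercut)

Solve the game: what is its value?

Row minima: Premium → -4, Standard → 1, Budget → -2; maximin = 1.
Column maxima: Match → 3, Undercut → 8; minimax = 3.
1 ≠ 3, so there is no saddle point; optimal play is mixed.
Budget is strictly dominated by Standard, so Firm A never plays it.
On the remaining 2×2 (Premium, Standard vs Match, Undercut):
Let Firm A play Premium with probability p. Expected payoff against Match: (-4)p + 3(1−p) = −7p + 3; against Undercut: 8p + 1(1−p) = 7p + 1.
Setting these equal: −7p + 3 = 7p + 1 ⇒ −14p = -2 ⇒ p = 1/7, and the value is (-7)·(1/7) + 3 = 2.
For Firm B: with q = P(Match), equating Premium's and Standard's payoffs gives −12q + 8 = 2q + 1 ⇒ q = 1/2.

2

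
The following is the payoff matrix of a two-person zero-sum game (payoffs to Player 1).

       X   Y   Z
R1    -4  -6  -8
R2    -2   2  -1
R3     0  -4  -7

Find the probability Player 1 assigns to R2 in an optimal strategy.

Row minima: R1 → -8, R2 → -2, R3 → -7; maximin = -2.
Column maxima: X → 0, Y → 2, Z → -1; minimax = -1.
-2 ≠ -1, so there is no saddle point; optimal play is mixed.
R1 is strictly dominated by R2, so Player 1 never plays it.
Y is strictly dominated by Z (it gives Player 1 strictly more in every row), so Player 2 never plays it.
On the remaining 2×2 (R2, R3 vs X, Z):
Let Player 1 play R2 with probability p. Expected payoff against X: (-2)p + 0(1−p) = −2p; against Z: (-1)p + (-7)(1−p) = 6p − 7.
Setting these equal: −2p = 6p − 7 ⇒ −8p = -7 ⇒ p = 7/8, and the value is (-2)·(7/8) = -7/4.
For Player 2: with q = P(X), equating R2's and R3's payoffs gives −q − 1 = 7q − 7 ⇒ q = 3/4.

7/8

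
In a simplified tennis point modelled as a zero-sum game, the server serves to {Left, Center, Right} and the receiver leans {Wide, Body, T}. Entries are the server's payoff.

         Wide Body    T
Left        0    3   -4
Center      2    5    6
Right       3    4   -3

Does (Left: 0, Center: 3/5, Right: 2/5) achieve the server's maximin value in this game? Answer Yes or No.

Against Wide this mix gives (3/5)·2 + (2/5)·3 = 12/5.
Against Body this mix gives (3/5)·5 + (2/5)·4 = 23/5.
Against T this mix gives (3/5)·6 + (2/5)·(-3) = 12/5.
All of the receiver's active replies (Wide, T) yield 12/5, and no column does worse for the server. The mix makes the receiver indifferent and guarantees 12/5, so it is optimal.

Yes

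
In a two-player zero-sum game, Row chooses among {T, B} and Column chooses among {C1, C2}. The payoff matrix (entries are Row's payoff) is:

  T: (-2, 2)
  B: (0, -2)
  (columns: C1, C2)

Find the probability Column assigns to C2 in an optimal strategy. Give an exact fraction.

1/3

Row minima: T → -2, B → -2; maximin = -2.
Column maxima: C1 → 0, C2 → 2; minimax = 0.
-2 ≠ 0, so there is no saddle point; optimal play is mixed.
Let Row play T with probability p. Expected payoff against C1: (-2)p + 0(1−p) = −2p; against C2: 2p + (-2)(1−p) = 4p − 2.
Setting these equal: −2p = 4p − 2 ⇒ −6p = -2 ⇒ p = 1/3, and the value is (-2)·(1/3) = -2/3.
For Column: with q = P(C1), equating T's and B's payoffs gives −4q + 2 = 2q − 2 ⇒ q = 2/3.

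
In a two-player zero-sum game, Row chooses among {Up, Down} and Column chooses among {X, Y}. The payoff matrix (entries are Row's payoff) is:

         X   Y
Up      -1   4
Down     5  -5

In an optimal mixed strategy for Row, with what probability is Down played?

1/3

Row minima: Up → -1, Down → -5; maximin = -1.
Column maxima: X → 5, Y → 4; minimax = 4.
-1 ≠ 4, so there is no saddle point; optimal play is mixed.
Let Row play Up with probability p. Expected payoff against X: (-1)p + 5(1−p) = −6p + 5; against Y: 4p + (-5)(1−p) = 9p − 5.
Setting these equal: −6p + 5 = 9p − 5 ⇒ −15p = -10 ⇒ p = 2/3, and the value is (-6)·(2/3) + 5 = 1.
For Column: with q = P(X), equating Up's and Down's payoffs gives −5q + 4 = 10q − 5 ⇒ q = 3/5.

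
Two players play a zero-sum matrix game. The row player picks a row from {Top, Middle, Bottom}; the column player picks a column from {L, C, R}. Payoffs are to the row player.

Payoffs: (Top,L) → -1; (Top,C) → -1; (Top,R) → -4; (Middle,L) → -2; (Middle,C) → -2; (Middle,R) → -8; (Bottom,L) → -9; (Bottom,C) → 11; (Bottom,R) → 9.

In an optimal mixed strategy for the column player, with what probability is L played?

Row minima: Top → -4, Middle → -8, Bottom → -9; maximin = -4.
Column maxima: L → -1, C → 11, R → 9; minimax = -1.
-4 ≠ -1, so there is no saddle point; optimal play is mixed.
Middle is strictly dominated by Top, so the row player never plays it.
C is strictly dominated by R (it gives the row player strictly more in every row), so the column player never plays it.
On the remaining 2×2 (Top, Bottom vs L, R):
Let the row player play Top with probability p. Expected payoff against L: (-1)p + (-9)(1−p) = 8p − 9; against R: (-4)p + 9(1−p) = −13p + 9.
Setting these equal: 8p − 9 = −13p + 9 ⇒ 21p = 18 ⇒ p = 6/7, and the value is (8)·(6/7) − 9 = -15/7.
For the column player: with q = P(L), equating Top's and Bottom's payoffs gives 3q − 4 = −18q + 9 ⇒ q = 13/21.

13/21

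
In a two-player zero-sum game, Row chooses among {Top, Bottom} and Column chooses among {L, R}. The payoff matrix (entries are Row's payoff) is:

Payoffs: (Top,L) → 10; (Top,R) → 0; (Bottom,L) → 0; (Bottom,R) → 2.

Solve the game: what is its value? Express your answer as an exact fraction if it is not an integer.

Row minima: Top → 0, Bottom → 0; maximin = 0.
Column maxima: L → 10, R → 2; minimax = 2.
0 ≠ 2, so there is no saddle point; optimal play is mixed.
Let Row play Top with probability p. Expected payoff against L: 10p + 0(1−p) = 10p; against R: 0p + 2(1−p) = −2p + 2.
Setting these equal: 10p = −2p + 2 ⇒ 12p = 2 ⇒ p = 1/6, and the value is (10)·(1/6) = 5/3.
For Column: with q = P(L), equating Top's and Bottom's payoffs gives 10q = −2q + 2 ⇒ q = 1/6.

5/3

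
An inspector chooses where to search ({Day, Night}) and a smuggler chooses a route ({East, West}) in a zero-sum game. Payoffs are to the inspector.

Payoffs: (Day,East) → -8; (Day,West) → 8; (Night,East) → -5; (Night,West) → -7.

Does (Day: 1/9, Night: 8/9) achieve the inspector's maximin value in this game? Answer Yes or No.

Against East this mix gives (1/9)·(-8) + (8/9)·(-5) = -16/3.
Against West this mix gives (1/9)·8 + (8/9)·(-7) = -16/3.
All of the smuggler's active replies (East, West) yield -16/3, and no column does worse for the inspector. The mix makes the smuggler indifferent and guarantees -16/3, so it is optimal.

Yes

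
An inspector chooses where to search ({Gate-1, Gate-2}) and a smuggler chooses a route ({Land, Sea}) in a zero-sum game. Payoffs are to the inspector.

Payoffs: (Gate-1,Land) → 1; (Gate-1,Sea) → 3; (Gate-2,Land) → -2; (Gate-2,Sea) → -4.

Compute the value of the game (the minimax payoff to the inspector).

1

Row minima: Gate-1 → 1, Gate-2 → -4; maximin = 1.
Column maxima: Land → 1, Sea → 3; minimax = 1.
Since maximin = minimax = 1, there is a saddle point and the value is 1.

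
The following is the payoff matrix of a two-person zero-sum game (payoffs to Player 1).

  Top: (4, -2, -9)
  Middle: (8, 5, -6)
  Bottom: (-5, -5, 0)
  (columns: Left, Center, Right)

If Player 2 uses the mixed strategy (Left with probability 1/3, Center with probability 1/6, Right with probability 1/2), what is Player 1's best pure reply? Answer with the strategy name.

Expected payoff of Top: (1/3)·4 + (1/6)·(-2) + (1/2)·(-9) = -7/2.
Expected payoff of Middle: (1/3)·8 + (1/6)·5 + (1/2)·(-6) = 1/2.
Expected payoff of Bottom: (1/3)·(-5) + (1/6)·(-5) + (1/2)·0 = -5/2.
The largest is 1/2, so Player 1's best response is Middle.

Middle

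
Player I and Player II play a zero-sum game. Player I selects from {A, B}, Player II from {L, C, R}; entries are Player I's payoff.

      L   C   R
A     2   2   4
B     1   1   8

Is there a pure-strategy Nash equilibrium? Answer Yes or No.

Row minima: A → 2, B → 1; maximin = 2.
Column maxima: L → 2, C → 2, R → 8; minimax = 2.
maximin = minimax = 2, so a saddle point exists.

Yes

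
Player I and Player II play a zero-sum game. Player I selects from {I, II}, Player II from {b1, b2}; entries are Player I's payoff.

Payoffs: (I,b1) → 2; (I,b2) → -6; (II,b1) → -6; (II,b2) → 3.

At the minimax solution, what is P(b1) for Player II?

Row minima: I → -6, II → -6; maximin = -6.
Column maxima: b1 → 2, b2 → 3; minimax = 2.
-6 ≠ 2, so there is no saddle point; optimal play is mixed.
Let Player I play I with probability p. Expected payoff against b1: 2p + (-6)(1−p) = 8p − 6; against b2: (-6)p + 3(1−p) = −9p + 3.
Setting these equal: 8p − 6 = −9p + 3 ⇒ 17p = 9 ⇒ p = 9/17, and the value is (8)·(9/17) − 6 = -30/17.
For Player II: with q = P(b1), equating I's and II's payoffs gives 8q − 6 = −9q + 3 ⇒ q = 9/17.

9/17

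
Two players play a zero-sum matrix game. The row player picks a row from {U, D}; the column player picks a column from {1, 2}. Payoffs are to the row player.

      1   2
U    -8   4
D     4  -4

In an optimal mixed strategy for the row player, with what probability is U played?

Row minima: U → -8, D → -4; maximin = -4.
Column maxima: 1 → 4, 2 → 4; minimax = 4.
-4 ≠ 4, so there is no saddle point; optimal play is mixed.
Let the row player play U with probability p. Expected payoff against 1: (-8)p + 4(1−p) = −12p + 4; against 2: 4p + (-4)(1−p) = 8p − 4.
Setting these equal: −12p + 4 = 8p − 4 ⇒ −20p = -8 ⇒ p = 2/5, and the value is (-12)·(2/5) + 4 = -4/5.
For the column player: with q = P(1), equating U's and D's payoffs gives −12q + 4 = 8q − 4 ⇒ q = 2/5.

2/5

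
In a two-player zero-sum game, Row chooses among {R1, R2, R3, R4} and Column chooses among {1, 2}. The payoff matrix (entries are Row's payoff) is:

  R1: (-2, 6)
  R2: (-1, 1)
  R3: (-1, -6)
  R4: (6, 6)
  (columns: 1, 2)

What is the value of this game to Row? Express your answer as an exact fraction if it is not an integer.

Row minima: R1 → -2, R2 → -1, R3 → -6, R4 → 6; maximin = 6.
Column maxima: 1 → 6, 2 → 6; minimax = 6.
Since maximin = minimax = 6, there is a saddle point and the value is 6.

6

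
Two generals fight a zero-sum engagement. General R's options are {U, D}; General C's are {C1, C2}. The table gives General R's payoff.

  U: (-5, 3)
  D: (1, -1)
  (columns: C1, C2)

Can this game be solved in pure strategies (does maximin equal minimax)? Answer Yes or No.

No

Row minima: U → -5, D → -1; maximin = -1.
Column maxima: C1 → 1, C2 → 3; minimax = 1.
-1 ≠ 1, so no pure-strategy equilibrium exists.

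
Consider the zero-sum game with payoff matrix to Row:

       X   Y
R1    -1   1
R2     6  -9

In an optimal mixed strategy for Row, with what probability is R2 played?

2/17

Row minima: R1 → -1, R2 → -9; maximin = -1.
Column maxima: X → 6, Y → 1; minimax = 1.
-1 ≠ 1, so there is no saddle point; optimal play is mixed.
Let Row play R1 with probability p. Expected payoff against X: (-1)p + 6(1−p) = −7p + 6; against Y: 1p + (-9)(1−p) = 10p − 9.
Setting these equal: −7p + 6 = 10p − 9 ⇒ −17p = -15 ⇒ p = 15/17, and the value is (-7)·(15/17) + 6 = -3/17.
For Column: with q = P(X), equating R1's and R2's payoffs gives −2q + 1 = 15q − 9 ⇒ q = 10/17.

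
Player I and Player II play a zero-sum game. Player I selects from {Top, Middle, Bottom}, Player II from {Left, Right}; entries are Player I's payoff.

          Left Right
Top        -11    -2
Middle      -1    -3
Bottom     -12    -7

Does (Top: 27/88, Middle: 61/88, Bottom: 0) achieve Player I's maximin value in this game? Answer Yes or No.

No

Against Left this mix gives (27/88)·(-11) + (61/88)·(-1) = -179/44.
Against Right this mix gives (27/88)·(-2) + (61/88)·(-3) = -237/88.
Player II will play Left, holding Player I to -179/44. Shifting weight toward the row that does better against Left would raise this floor (the equalizing mix achieves -31/11 against both Left and Right), so the proposed strategy is not optimal.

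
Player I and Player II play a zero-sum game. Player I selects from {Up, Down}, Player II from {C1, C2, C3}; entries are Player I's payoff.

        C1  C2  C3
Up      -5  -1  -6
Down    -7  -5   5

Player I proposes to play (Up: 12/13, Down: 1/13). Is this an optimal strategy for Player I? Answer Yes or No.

Yes

Against C1 this mix gives (12/13)·(-5) + (1/13)·(-7) = -67/13.
Against C2 this mix gives (12/13)·(-1) + (1/13)·(-5) = -17/13.
Against C3 this mix gives (12/13)·(-6) + (1/13)·5 = -67/13.
All of Player II's active replies (C1, C3) yield -67/13, and no column does worse for Player I. The mix makes Player II indifferent and guarantees -67/13, so it is optimal.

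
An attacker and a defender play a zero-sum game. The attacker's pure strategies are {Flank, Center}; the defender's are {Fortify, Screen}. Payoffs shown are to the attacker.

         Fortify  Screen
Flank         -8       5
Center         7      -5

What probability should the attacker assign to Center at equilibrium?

Row minima: Flank → -8, Center → -5; maximin = -5.
Column maxima: Fortify → 7, Screen → 5; minimax = 5.
-5 ≠ 5, so there is no saddle point; optimal play is mixed.
Let the attacker play Flank with probability p. Expected payoff against Fortify: (-8)p + 7(1−p) = −15p + 7; against Screen: 5p + (-5)(1−p) = 10p − 5.
Setting these equal: −15p + 7 = 10p − 5 ⇒ −25p = -12 ⇒ p = 12/25, and the value is (-15)·(12/25) + 7 = -1/5.
For the defender: with q = P(Fortify), equating Flank's and Center's payoffs gives −13q + 5 = 12q − 5 ⇒ q = 2/5.

13/25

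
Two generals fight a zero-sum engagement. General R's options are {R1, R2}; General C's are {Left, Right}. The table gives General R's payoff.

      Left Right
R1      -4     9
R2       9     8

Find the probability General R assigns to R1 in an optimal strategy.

1/14

Row minima: R1 → -4, R2 → 8; maximin = 8.
Column maxima: Left → 9, Right → 9; minimax = 9.
8 ≠ 9, so there is no saddle point; optimal play is mixed.
Let General R play R1 with probability p. Expected payoff against Left: (-4)p + 9(1−p) = −13p + 9; against Right: 9p + 8(1−p) = p + 8.
Setting these equal: −13p + 9 = p + 8 ⇒ −14p = -1 ⇒ p = 1/14, and the value is (-13)·(1/14) + 9 = 113/14.
For General C: with q = P(Left), equating R1's and R2's payoffs gives −13q + 9 = q + 8 ⇒ q = 1/14.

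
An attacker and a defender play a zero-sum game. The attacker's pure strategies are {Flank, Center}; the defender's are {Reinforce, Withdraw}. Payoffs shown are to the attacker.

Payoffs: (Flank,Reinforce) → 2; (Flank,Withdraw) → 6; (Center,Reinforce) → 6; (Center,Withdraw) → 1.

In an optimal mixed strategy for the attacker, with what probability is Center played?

4/9

Row minima: Flank → 2, Center → 1; maximin = 2.
Column maxima: Reinforce → 6, Withdraw → 6; minimax = 6.
2 ≠ 6, so there is no saddle point; optimal play is mixed.
Let the attacker play Flank with probability p. Expected payoff against Reinforce: 2p + 6(1−p) = −4p + 6; against Withdraw: 6p + 1(1−p) = 5p + 1.
Setting these equal: −4p + 6 = 5p + 1 ⇒ −9p = -5 ⇒ p = 5/9, and the value is (-4)·(5/9) + 6 = 34/9.
For the defender: with q = P(Reinforce), equating Flank's and Center's payoffs gives −4q + 6 = 5q + 1 ⇒ q = 5/9.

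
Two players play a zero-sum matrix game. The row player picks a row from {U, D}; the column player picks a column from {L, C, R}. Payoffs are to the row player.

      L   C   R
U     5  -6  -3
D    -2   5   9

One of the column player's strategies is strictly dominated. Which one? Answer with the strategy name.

C holds the row player's payoff strictly below R in every row: -6 < -3, 5 < 9.
So R is strictly dominated for the column player.

R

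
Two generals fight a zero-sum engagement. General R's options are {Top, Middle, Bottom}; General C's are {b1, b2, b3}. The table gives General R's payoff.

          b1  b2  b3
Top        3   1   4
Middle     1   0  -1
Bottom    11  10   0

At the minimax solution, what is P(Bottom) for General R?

Row minima: Top → 1, Middle → -1, Bottom → 0; maximin = 1.
Column maxima: b1 → 11, b2 → 10, b3 → 4; minimax = 4.
1 ≠ 4, so there is no saddle point; optimal play is mixed.
Middle is strictly dominated by Top, so General R never plays it.
b1 is strictly dominated by b2 (it gives General R strictly more in every row), so General C never plays it.
On the remaining 2×2 (Top, Bottom vs b2, b3):
Let General R play Top with probability p. Expected payoff against b2: 1p + 10(1−p) = −9p + 10; against b3: 4p + 0(1−p) = 4p.
Setting these equal: −9p + 10 = 4p ⇒ −13p = -10 ⇒ p = 10/13, and the value is (-9)·(10/13) + 10 = 40/13.
For General C: with q = P(b2), equating Top's and Bottom's payoffs gives −3q + 4 = 10q ⇒ q = 4/13.

3/13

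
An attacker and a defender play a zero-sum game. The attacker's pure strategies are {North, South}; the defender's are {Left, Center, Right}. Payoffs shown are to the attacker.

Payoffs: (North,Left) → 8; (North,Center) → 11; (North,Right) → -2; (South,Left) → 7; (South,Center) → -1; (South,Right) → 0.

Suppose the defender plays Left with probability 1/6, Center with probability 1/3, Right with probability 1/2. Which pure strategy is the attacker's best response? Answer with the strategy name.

North

Expected payoff of North: (1/6)·8 + (1/3)·11 + (1/2)·(-2) = 4.
Expected payoff of South: (1/6)·7 + (1/3)·(-1) + (1/2)·0 = 5/6.
The largest is 4, so the attacker's best response is North.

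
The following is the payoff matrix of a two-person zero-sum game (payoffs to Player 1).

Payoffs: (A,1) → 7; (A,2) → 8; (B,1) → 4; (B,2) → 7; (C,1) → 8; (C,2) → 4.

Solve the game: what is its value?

Row minima: A → 7, B → 4, C → 4; maximin = 7.
Column maxima: 1 → 8, 2 → 8; minimax = 8.
7 ≠ 8, so there is no saddle point; optimal play is mixed.
B is strictly dominated by A, so Player 1 never plays it.
On the remaining 2×2 (A, C vs 1, 2):
Let Player 1 play A with probability p. Expected payoff against 1: 7p + 8(1−p) = −p + 8; against 2: 8p + 4(1−p) = 4p + 4.
Setting these equal: −p + 8 = 4p + 4 ⇒ −5p = -4 ⇒ p = 4/5, and the value is (-1)·(4/5) + 8 = 36/5.
For Player 2: with q = P(1), equating A's and C's payoffs gives −q + 8 = 4q + 4 ⇒ q = 4/5.

36/5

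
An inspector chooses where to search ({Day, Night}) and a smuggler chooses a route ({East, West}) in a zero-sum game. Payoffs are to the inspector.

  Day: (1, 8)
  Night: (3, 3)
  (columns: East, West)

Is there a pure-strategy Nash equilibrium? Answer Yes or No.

Row minima: Day → 1, Night → 3; maximin = 3.
Column maxima: East → 3, West → 8; minimax = 3.
maximin = minimax = 3, so a saddle point exists.

Yes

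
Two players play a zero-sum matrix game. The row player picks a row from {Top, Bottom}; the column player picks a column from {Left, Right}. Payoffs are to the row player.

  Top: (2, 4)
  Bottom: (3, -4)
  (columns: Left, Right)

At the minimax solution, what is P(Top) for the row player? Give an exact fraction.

7/9

Row minima: Top → 2, Bottom → -4; maximin = 2.
Column maxima: Left → 3, Right → 4; minimax = 3.
2 ≠ 3, so there is no saddle point; optimal play is mixed.
Let the row player play Top with probability p. Expected payoff against Left: 2p + 3(1−p) = −p + 3; against Right: 4p + (-4)(1−p) = 8p − 4.
Setting these equal: −p + 3 = 8p − 4 ⇒ −9p = -7 ⇒ p = 7/9, and the value is (-1)·(7/9) + 3 = 20/9.
For the column player: with q = P(Left), equating Top's and Bottom's payoffs gives −2q + 4 = 7q − 4 ⇒ q = 8/9.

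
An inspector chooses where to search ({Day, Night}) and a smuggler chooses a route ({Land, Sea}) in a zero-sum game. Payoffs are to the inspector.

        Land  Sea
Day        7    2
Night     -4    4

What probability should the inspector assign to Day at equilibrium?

Row minima: Day → 2, Night → -4; maximin = 2.
Column maxima: Land → 7, Sea → 4; minimax = 4.
2 ≠ 4, so there is no saddle point; optimal play is mixed.
Let the inspector play Day with probability p. Expected payoff against Land: 7p + (-4)(1−p) = 11p − 4; against Sea: 2p + 4(1−p) = −2p + 4.
Setting these equal: 11p − 4 = −2p + 4 ⇒ 13p = 8 ⇒ p = 8/13, and the value is (11)·(8/13) − 4 = 36/13.
For the smuggler: with q = P(Land), equating Day's and Night's payoffs gives 5q + 2 = −8q + 4 ⇒ q = 2/13.

8/13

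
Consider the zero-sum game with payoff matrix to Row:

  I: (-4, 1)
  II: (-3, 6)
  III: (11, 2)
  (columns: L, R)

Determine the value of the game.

4

Row minima: I → -4, II → -3, III → 2; maximin = 2.
Column maxima: L → 11, R → 6; minimax = 6.
2 ≠ 6, so there is no saddle point; optimal play is mixed.
I is strictly dominated by II, so Row never plays it.
On the remaining 2×2 (II, III vs L, R):
Let Row play II with probability p. Expected payoff against L: (-3)p + 11(1−p) = −14p + 11; against R: 6p + 2(1−p) = 4p + 2.
Setting these equal: −14p + 11 = 4p + 2 ⇒ −18p = -9 ⇒ p = 1/2, and the value is (-14)·(1/2) + 11 = 4.
For Column: with q = P(L), equating II's and III's payoffs gives −9q + 6 = 9q + 2 ⇒ q = 2/9.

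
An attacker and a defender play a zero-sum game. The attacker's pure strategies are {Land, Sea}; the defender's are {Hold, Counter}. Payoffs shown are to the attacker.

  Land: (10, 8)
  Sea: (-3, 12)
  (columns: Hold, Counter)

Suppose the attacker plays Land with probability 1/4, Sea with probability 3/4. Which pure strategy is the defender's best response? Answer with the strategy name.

If the defender plays Hold, the attacker's expected payoff is (1/4)·10 + (3/4)·(-3) = 1/4.
If the defender plays Counter, the attacker's expected payoff is (1/4)·8 + (3/4)·12 = 11.
The defender minimizes the attacker's payoff; the smallest is 1/4, so the best response is Hold.

Hold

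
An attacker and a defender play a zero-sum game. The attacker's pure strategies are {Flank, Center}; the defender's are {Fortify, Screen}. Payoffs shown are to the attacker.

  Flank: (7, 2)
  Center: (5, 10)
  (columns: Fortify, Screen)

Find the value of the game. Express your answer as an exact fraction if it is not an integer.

Row minima: Flank → 2, Center → 5; maximin = 5.
Column maxima: Fortify → 7, Screen → 10; minimax = 7.
5 ≠ 7, so there is no saddle point; optimal play is mixed.
Let the attacker play Flank with probability p. Expected payoff against Fortify: 7p + 5(1−p) = 2p + 5; against Screen: 2p + 10(1−p) = −8p + 10.
Setting these equal: 2p + 5 = −8p + 10 ⇒ 10p = 5 ⇒ p = 1/2, and the value is (2)·(1/2) + 5 = 6.
For the defender: with q = P(Fortify), equating Flank's and Center's payoffs gives 5q + 2 = −5q + 10 ⇒ q = 4/5.

6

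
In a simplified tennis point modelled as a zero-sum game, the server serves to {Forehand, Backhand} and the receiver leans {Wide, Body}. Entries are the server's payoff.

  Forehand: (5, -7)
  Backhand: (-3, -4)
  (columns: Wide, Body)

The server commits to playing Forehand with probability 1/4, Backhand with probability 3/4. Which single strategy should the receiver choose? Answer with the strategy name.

If the receiver plays Wide, the server's expected payoff is (1/4)·5 + (3/4)·(-3) = -1.
If the receiver plays Body, the server's expected payoff is (1/4)·(-7) + (3/4)·(-4) = -19/4.
The receiver minimizes the server's payoff; the smallest is -19/4, so the best response is Body.

Body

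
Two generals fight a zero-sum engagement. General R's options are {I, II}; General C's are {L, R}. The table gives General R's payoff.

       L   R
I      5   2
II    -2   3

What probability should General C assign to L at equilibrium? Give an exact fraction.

Row minima: I → 2, II → -2; maximin = 2.
Column maxima: L → 5, R → 3; minimax = 3.
2 ≠ 3, so there is no saddle point; optimal play is mixed.
Let General R play I with probability p. Expected payoff against L: 5p + (-2)(1−p) = 7p − 2; against R: 2p + 3(1−p) = −p + 3.
Setting these equal: 7p − 2 = −p + 3 ⇒ 8p = 5 ⇒ p = 5/8, and the value is (7)·(5/8) − 2 = 19/8.
For General C: with q = P(L), equating I's and II's payoffs gives 3q + 2 = −5q + 3 ⇒ q = 1/8.

1/8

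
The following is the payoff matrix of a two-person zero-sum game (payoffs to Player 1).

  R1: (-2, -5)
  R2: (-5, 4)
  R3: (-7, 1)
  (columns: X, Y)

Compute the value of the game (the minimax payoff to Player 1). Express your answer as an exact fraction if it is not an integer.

-11/4

Row minima: R1 → -5, R2 → -5, R3 → -7; maximin = -5.
Column maxima: X → -2, Y → 4; minimax = -2.
-5 ≠ -2, so there is no saddle point; optimal play is mixed.
R3 is strictly dominated by R2, so Player 1 never plays it.
On the remaining 2×2 (R1, R2 vs X, Y):
Let Player 1 play R1 with probability p. Expected payoff against X: (-2)p + (-5)(1−p) = 3p − 5; against Y: (-5)p + 4(1−p) = −9p + 4.
Setting these equal: 3p − 5 = −9p + 4 ⇒ 12p = 9 ⇒ p = 3/4, and the value is (3)·(3/4) − 5 = -11/4.
For Player 2: with q = P(X), equating R1's and R2's payoffs gives 3q − 5 = −9q + 4 ⇒ q = 3/4.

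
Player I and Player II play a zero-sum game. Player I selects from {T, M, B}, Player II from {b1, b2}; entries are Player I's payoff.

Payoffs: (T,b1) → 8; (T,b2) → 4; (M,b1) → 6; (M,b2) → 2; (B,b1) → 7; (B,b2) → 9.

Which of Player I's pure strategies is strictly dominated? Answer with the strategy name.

M

T gives a strictly higher payoff than M against every column: 8 > 6, 4 > 2.
So M is strictly dominated and Player I never plays it.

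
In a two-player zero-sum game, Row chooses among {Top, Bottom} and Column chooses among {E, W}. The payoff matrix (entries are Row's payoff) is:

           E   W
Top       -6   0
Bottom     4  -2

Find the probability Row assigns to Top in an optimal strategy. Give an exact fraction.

1/2

Row minima: Top → -6, Bottom → -2; maximin = -2.
Column maxima: E → 4, W → 0; minimax = 0.
-2 ≠ 0, so there is no saddle point; optimal play is mixed.
Let Row play Top with probability p. Expected payoff against E: (-6)p + 4(1−p) = −10p + 4; against W: 0p + (-2)(1−p) = 2p − 2.
Setting these equal: −10p + 4 = 2p − 2 ⇒ −12p = -6 ⇒ p = 1/2, and the value is (-10)·(1/2) + 4 = -1.
For Column: with q = P(E), equating Top's and Bottom's payoffs gives −6q = 6q − 2 ⇒ q = 1/6.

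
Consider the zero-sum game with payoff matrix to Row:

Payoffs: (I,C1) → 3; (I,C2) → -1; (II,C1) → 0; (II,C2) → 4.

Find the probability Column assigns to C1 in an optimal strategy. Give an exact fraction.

5/8

Row minima: I → -1, II → 0; maximin = 0.
Column maxima: C1 → 3, C2 → 4; minimax = 3.
0 ≠ 3, so there is no saddle point; optimal play is mixed.
Let Row play I with probability p. Expected payoff against C1: 3p + 0(1−p) = 3p; against C2: (-1)p + 4(1−p) = −5p + 4.
Setting these equal: 3p = −5p + 4 ⇒ 8p = 4 ⇒ p = 1/2, and the value is (3)·(1/2) = 3/2.
For Column: with q = P(C1), equating I's and II's payoffs gives 4q − 1 = −4q + 4 ⇒ q = 5/8.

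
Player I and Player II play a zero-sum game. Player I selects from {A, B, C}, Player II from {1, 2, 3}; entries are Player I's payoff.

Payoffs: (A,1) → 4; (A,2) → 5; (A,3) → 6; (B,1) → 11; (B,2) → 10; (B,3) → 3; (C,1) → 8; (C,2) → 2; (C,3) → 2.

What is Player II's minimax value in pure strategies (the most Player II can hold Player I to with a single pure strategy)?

Column maxima: 1 → 11, 2 → 10, 3 → 6.
The smallest of these is 6.

6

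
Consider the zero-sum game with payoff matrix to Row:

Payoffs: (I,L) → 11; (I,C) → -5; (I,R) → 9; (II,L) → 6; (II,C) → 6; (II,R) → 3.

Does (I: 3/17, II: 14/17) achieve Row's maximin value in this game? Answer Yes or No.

Yes

Against L this mix gives (3/17)·11 + (14/17)·6 = 117/17.
Against C this mix gives (3/17)·(-5) + (14/17)·6 = 69/17.
Against R this mix gives (3/17)·9 + (14/17)·3 = 69/17.
All of Column's active replies (C, R) yield 69/17, and no column does worse for Row. The mix makes Column indifferent and guarantees 69/17, so it is optimal.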